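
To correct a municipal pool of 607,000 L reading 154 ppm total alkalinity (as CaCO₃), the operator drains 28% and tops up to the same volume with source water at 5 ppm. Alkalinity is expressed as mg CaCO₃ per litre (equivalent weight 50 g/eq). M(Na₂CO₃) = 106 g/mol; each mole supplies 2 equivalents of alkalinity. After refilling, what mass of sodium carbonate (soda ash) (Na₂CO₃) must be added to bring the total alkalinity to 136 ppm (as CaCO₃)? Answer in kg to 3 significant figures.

After draining 28% and refilling: 154 × 0.72 + 5 × 0.28 = 112.28 ppm.
Deficit to target: 136 − 112.28 = 23.72 mg/L.
As CaCO₃: 23.72 mg/L × 607,000 L = 14,400 g; ÷ 50 g/eq ÷ 2 = 144 mol Na₂CO₃.
Mass: 144 × 106 = 15,260 g.

15.3 kg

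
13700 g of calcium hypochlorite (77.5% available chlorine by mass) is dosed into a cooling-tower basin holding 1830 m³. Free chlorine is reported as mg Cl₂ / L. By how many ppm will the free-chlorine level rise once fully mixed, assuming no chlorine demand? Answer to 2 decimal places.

5.80 ppm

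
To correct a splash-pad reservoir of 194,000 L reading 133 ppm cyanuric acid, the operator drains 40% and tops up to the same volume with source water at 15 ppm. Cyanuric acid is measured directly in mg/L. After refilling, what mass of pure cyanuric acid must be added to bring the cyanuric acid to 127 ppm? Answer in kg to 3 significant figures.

7.99 kg

After draining 40% and refilling: 133 × 0.60 + 15 × 0.40 = 85.8 ppm.
Deficit to target: 127 − 85.8 = 41.2 mg/L.
Mass: 41.2 mg/L × 194,000 L = 7993 g cyanuric acid.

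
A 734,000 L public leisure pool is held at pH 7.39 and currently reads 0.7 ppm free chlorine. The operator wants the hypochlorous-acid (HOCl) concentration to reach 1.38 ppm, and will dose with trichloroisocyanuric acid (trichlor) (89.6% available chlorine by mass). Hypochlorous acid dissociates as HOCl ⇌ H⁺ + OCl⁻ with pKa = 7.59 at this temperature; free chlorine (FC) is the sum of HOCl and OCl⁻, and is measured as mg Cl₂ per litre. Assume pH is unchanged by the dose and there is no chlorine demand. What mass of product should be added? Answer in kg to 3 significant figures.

1.27 kg

[OCl⁻]/[HOCl] = 10^(pH − pKa) = 10^(7.39 − 7.59) = 0.631; fraction as HOCl = 1/(1 + 0.631) = 0.6131.
Free chlorine required for 1.38 ppm HOCl: 1.38 / 0.6131 = 2.251 ppm.
FC to add: 2.251 − 0.7 = 1.551 mg/L as Cl₂.
Cl₂ equivalent: 1.551 mg/L × 734,000 L = 1138 g.
Product at 89.6% available Cl: 1138 / 0.896 = 1270 g.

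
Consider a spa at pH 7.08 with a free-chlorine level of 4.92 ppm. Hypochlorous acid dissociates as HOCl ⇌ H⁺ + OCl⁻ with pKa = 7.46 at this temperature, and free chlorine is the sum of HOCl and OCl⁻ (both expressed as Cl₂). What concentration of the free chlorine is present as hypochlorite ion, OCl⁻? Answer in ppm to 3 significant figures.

[OCl⁻]/[HOCl] = 10^(pH − pKa) = 10^(7.08 − 7.46) = 10^-0.38 = 0.4169.
Fraction as HOCl = 1 / (1 + 0.4169) = 0.7058.
OCl⁻ = (1 − 0.7058) × 4.92 ppm = 1.448 ppm.

1.45 ppm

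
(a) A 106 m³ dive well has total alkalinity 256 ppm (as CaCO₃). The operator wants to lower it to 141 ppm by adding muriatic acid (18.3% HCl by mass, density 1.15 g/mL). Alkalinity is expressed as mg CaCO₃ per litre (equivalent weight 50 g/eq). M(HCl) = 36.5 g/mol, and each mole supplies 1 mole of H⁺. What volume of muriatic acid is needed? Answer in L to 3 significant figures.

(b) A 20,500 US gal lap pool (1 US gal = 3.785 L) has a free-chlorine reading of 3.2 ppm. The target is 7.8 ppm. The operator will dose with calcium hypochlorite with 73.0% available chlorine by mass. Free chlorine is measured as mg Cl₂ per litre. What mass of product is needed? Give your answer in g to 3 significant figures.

(a) 42.3 L; (b) 489 g

(a) Volume: 106 m³ = 106,000 L.
(a) Alkalinity to neutralize: (256 − 141) = 115 mg/L as CaCO₃ × 106,000 L = 12,190 g as CaCO₃.
(a) Equivalents of H⁺ required: 12,190 ÷ 50 g/eq = 243.8 eq = 243.8 mol HCl.
(a) Mass of HCl: 243.8 × 36.5 = 8899 g.
(a) Mass of 18.3% solution: 8899 / 0.183 = 48,630 g.
(a) Volume: 48,630 g ÷ 1.15 g/mL = 42,280 mL.

(b) Volume: 20,500 US gal × 3.785 L/gal = 77,592 L.
(b) Chlorine deficit: 7.8 − 3.2 = 4.6 ppm = 4.6 mg/L as Cl₂.
(b) Cl₂ equivalent needed: 4.6 mg/L × 77,592 L = 356,900 mg = 356.9 g.
(b) Product at 73.0% available chlorine: 356.9 / 0.73 = 488.9 g.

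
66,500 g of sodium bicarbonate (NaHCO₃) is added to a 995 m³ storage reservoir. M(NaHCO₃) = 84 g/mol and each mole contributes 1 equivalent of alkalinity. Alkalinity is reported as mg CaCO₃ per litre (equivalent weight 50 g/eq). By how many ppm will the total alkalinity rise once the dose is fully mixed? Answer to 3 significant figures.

Volume: 995 m³ = 995,000 L.
Moles of NaHCO₃: 66,500 g ÷ 84 g/mol = 791.7 mol → 791.7 eq of alkalinity.
As CaCO₃: 791.7 eq × 50 g/eq = 39,580 g.
Rise: 39,580 g / 995,000 L × 1000 = 39.78 mg/L.

39.8 ppm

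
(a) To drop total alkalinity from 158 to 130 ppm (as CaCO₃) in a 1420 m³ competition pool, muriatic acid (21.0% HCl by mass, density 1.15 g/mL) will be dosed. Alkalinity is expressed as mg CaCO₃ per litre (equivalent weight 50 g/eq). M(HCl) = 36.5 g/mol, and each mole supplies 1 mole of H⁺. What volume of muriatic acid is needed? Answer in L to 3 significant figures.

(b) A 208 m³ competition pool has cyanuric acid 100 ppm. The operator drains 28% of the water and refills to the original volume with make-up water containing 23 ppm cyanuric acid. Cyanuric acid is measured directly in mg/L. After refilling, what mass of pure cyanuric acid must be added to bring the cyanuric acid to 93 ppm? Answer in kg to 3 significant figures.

(a) 120 L; (b) 3.03 kg

(a) Volume: 1420 m³ = 1,420,000 L.
(a) Alkalinity to neutralize: (158 − 130) = 28 mg/L as CaCO₃ × 1,420,000 L = 39,760 g as CaCO₃.
(a) Equivalents of H⁺ required: 39,760 ÷ 50 g/eq = 795.2 eq = 795.2 mol HCl.
(a) Mass of HCl: 795.2 × 36.5 = 29,020 g.
(a) Mass of 21.0% solution: 29,020 / 0.21 = 138,200 g.
(a) Volume: 138,200 g ÷ 1.15 g/mL = 120,200 mL.

(b) Volume: 208 m³ = 208,000 L.
(b) After draining 28% and refilling: 100 × 0.72 + 23 × 0.28 = 78.44 ppm.
(b) Deficit to target: 93 − 78.44 = 14.56 mg/L.
(b) Mass: 14.56 mg/L × 208,000 L = 3028 g cyanuric acid.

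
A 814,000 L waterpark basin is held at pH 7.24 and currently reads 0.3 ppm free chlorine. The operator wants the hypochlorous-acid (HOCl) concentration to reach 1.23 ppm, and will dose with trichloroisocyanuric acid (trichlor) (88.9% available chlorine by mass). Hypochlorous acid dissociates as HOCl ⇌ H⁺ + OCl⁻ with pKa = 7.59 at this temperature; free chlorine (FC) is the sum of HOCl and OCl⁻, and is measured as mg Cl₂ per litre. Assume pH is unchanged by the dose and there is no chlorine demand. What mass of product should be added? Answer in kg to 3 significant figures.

1.35 kg

[OCl⁻]/[HOCl] = 10^(pH − pKa) = 10^(7.24 − 7.59) = 0.4467; fraction as HOCl = 1/(1 + 0.4467) = 0.6912.
Free chlorine required for 1.23 ppm HOCl: 1.23 / 0.6912 = 1.779 ppm.
FC to add: 1.779 − 0.3 = 1.479 mg/L as Cl₂.
Cl₂ equivalent: 1.479 mg/L × 814,000 L = 1204 g.
Product at 88.9% available Cl: 1204 / 0.889 = 1355 g.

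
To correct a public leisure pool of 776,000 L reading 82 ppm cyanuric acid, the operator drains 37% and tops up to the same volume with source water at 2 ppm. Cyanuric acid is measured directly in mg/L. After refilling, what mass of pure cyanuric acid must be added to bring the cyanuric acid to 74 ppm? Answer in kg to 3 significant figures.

After draining 37% and refilling: 82 × 0.63 + 2 × 0.37 = 52.4 ppm.
Deficit to target: 74 − 52.4 = 21.6 mg/L.
Mass: 21.6 mg/L × 776,000 L = 16,760 g cyanuric acid.

16.8 kg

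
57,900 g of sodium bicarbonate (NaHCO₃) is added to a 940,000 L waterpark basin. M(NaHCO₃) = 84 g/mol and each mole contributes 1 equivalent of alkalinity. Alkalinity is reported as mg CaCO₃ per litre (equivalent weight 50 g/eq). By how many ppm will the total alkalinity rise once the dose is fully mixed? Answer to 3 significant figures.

36.7 ppm

Moles of NaHCO₃: 57,900 g ÷ 84 g/mol = 689.3 mol → 689.3 eq of alkalinity.
As CaCO₃: 689.3 eq × 50 g/eq = 34,460 g.
Rise: 34,460 g / 940,000 L × 1000 = 36.66 mg/L.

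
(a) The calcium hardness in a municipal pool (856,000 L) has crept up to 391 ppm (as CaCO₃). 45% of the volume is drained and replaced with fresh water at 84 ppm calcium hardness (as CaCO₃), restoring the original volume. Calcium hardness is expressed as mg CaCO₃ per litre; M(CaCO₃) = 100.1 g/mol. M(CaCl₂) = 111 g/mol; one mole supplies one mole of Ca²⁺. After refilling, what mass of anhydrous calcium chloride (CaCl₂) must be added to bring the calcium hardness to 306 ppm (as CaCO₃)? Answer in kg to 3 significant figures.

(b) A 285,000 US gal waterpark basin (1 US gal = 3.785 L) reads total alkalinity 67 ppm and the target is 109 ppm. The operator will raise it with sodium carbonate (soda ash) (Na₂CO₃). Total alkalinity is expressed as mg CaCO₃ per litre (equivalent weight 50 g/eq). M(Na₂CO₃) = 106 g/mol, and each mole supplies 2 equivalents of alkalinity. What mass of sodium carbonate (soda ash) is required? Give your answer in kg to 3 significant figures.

(a) After draining 45% and refilling: 391 × 0.55 + 84 × 0.45 = 252.85 ppm.
(a) Deficit to target: 306 − 252.85 = 53.15 mg/L.
(a) As CaCO₃: 53.15 mg/L × 856,000 L = 45,500 g; ÷ 100.1 = 454.5 mol Ca²⁺.
(a) Mass: 454.5 × 111 = 50,450 g.

(b) Volume: 285,000 US gal × 3.785 L/gal = 1,078,725 L.
(b) Alkalinity to add: (109 − 67) = 42 mg/L as CaCO₃ × 1,078,725 L = 45,310 g as CaCO₃.
(b) Equivalents: 45,310 g ÷ 50 g/eq = 906.1 eq.
(b) Each mole of Na₂CO₃ supplies 2 eq, so 906.1 / 2 = 453.1 mol.
(b) Mass: 453.1 mol × 106 g/mol = 48,020 g.

(a) 50.5 kg; (b) 48.0 kg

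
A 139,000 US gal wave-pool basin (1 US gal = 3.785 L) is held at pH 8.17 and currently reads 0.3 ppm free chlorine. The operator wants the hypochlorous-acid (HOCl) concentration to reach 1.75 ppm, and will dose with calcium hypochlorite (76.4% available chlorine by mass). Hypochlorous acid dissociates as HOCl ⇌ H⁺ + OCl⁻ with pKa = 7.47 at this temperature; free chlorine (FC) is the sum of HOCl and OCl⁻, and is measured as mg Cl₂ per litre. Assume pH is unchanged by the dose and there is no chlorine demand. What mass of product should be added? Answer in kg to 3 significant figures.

Volume: 139,000 US gal × 3.785 L/gal = 526,115 L.
[OCl⁻]/[HOCl] = 10^(pH − pKa) = 10^(8.17 − 7.47) = 5.012; fraction as HOCl = 1/(1 + 5.012) = 0.1663.
Free chlorine required for 1.75 ppm HOCl: 1.75 / 0.1663 = 10.52 ppm.
FC to add: 10.52 − 0.3 = 10.22 mg/L as Cl₂.
Cl₂ equivalent: 10.22 mg/L × 526,115 L = 5377 g.
Product at 76.4% available Cl: 5377 / 0.764 = 7038 g.

7.04 kg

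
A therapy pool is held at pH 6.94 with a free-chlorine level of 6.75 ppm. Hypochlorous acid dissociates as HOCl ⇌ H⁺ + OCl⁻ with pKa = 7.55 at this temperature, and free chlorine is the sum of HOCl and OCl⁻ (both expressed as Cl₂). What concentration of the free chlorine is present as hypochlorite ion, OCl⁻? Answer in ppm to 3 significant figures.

[OCl⁻]/[HOCl] = 10^(pH − pKa) = 10^(6.94 − 7.55) = 10^-0.61 = 0.2455.
Fraction as HOCl = 1 / (1 + 0.2455) = 0.8029.
OCl⁻ = (1 − 0.8029) × 6.75 ppm = 1.33 ppm.

1.33 ppm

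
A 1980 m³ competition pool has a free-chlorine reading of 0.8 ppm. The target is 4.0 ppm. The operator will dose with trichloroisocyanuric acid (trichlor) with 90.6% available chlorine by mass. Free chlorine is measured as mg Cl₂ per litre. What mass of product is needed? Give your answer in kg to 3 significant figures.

6.99 kg

Volume: 1980 m³ = 1,980,000 L.
Chlorine deficit: 4.0 − 0.8 = 3.2 ppm = 3.2 mg/L as Cl₂.
Cl₂ equivalent needed: 3.2 mg/L × 1,980,000 L = 6,336,000 mg = 6336 g.
Product at 90.6% available chlorine: 6336 / 0.906 = 6993 g.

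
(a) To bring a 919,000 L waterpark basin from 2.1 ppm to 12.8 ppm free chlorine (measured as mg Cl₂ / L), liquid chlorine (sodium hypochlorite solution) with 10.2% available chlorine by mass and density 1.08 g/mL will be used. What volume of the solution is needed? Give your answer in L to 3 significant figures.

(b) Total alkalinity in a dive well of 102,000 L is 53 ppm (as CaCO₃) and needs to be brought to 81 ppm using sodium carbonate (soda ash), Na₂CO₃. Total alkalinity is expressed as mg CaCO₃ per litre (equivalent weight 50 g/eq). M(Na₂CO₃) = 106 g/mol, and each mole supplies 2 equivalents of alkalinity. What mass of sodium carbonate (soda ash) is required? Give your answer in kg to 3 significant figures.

(a) Chlorine deficit: 12.8 − 2.1 = 10.7 ppm = 10.7 mg/L as Cl₂.
(a) Cl₂ equivalent needed: 10.7 mg/L × 919,000 L = 9,833,000 mg = 9833 g.
(a) Product at 10.2% available chlorine: 9833 / 0.102 = 96,400 g.
(a) Volume at density 1.08 g/mL: 96,400 g ÷ 1.08 g/mL = 89,260 mL.

(b) Alkalinity to add: (81 − 53) = 28 mg/L as CaCO₃ × 102,000 L = 2856 g as CaCO₃.
(b) Equivalents: 2856 g ÷ 50 g/eq = 57.12 eq.
(b) Each mole of Na₂CO₃ supplies 2 eq, so 57.12 / 2 = 28.56 mol.
(b) Mass: 28.56 mol × 106 g/mol = 3027 g.

(a) 89.3 L; (b) 3.03 kg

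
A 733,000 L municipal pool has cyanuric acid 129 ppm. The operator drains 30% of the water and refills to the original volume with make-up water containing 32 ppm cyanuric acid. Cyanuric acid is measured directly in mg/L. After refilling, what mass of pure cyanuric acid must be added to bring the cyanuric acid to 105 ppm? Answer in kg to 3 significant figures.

3.74 kg

After draining 30% and refilling: 129 × 0.70 + 32 × 0.30 = 99.9 ppm.
Deficit to target: 105 − 99.9 = 5.1 mg/L.
Mass: 5.1 mg/L × 733,000 L = 3738 g cyanuric acid.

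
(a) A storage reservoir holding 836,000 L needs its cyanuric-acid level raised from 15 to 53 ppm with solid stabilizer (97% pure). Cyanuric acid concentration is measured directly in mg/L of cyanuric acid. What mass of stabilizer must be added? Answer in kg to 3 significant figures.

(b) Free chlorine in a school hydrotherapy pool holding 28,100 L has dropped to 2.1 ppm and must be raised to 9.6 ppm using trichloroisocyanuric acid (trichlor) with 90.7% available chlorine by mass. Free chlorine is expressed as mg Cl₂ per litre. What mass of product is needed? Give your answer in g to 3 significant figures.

(a) CYA to add: (53 − 15) = 38 mg/L × 836,000 L = 31,770 g cyanuric acid.
(a) At 97% purity: 31,770 / 0.97 = 32,750 g product.

(b) Chlorine deficit: 9.6 − 2.1 = 7.5 ppm = 7.5 mg/L as Cl₂.
(b) Cl₂ equivalent needed: 7.5 mg/L × 28,100 L = 210,800 mg = 210.8 g.
(b) Product at 90.7% available chlorine: 210.8 / 0.907 = 232.4 g.

(a) 32.8 kg; (b) 232 g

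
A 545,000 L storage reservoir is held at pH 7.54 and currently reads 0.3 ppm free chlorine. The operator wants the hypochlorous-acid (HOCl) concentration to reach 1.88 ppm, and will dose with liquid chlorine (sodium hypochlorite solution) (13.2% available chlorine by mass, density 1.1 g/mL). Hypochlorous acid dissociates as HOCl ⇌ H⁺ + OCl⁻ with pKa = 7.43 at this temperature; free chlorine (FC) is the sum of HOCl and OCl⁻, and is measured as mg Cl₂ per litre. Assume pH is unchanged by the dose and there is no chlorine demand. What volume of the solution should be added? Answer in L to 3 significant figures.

15.0 L

[OCl⁻]/[HOCl] = 10^(pH − pKa) = 10^(7.54 − 7.43) = 1.288; fraction as HOCl = 1/(1 + 1.288) = 0.437.
Free chlorine required for 1.88 ppm HOCl: 1.88 / 0.437 = 4.302 ppm.
FC to add: 4.302 − 0.3 = 4.002 mg/L as Cl₂.
Cl₂ equivalent: 4.002 mg/L × 545,000 L = 2181 g.
Product at 13.2% available Cl: 2181 / 0.132 = 16,520 g.
Volume: 16,520 g ÷ 1.1 g/mL = 15,020 mL.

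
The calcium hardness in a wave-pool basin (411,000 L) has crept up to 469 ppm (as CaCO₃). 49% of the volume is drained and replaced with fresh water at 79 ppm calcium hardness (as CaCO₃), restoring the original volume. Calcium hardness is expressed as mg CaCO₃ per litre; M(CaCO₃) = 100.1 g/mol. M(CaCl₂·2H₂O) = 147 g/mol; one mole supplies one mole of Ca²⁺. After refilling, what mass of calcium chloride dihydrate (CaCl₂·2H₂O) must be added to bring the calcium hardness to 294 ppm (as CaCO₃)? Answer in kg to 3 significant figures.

9.72 kg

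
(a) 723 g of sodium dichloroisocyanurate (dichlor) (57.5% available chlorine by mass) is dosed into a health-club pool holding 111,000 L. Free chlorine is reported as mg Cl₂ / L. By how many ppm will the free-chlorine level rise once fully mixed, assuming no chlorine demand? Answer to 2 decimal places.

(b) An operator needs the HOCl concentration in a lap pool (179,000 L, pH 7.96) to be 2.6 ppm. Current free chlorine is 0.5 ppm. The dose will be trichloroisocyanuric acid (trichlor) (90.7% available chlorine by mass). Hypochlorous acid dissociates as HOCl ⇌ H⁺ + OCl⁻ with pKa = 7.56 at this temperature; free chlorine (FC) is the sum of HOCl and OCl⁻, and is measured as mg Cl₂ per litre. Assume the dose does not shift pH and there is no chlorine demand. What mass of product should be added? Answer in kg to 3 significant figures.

(a) Available chlorine delivered: 723 g × 0.575 = 415.7 g as Cl₂.
(a) Concentration rise: 415.7 g / 111,000 L = 3.745 mg/L = 3.75 ppm.

(b) [OCl⁻]/[HOCl] = 10^(pH − pKa) = 10^(7.96 − 7.56) = 2.512; fraction as HOCl = 1/(1 + 2.512) = 0.2847.
(b) Free chlorine required for 2.6 ppm HOCl: 2.6 / 0.2847 = 9.131 ppm.
(b) FC to add: 9.131 − 0.5 = 8.631 mg/L as Cl₂.
(b) Cl₂ equivalent: 8.631 mg/L × 179,000 L = 1545 g.
(b) Product at 90.7% available Cl: 1545 / 0.907 = 1703 g.

(a) 3.75 ppm; (b) 1.70 kg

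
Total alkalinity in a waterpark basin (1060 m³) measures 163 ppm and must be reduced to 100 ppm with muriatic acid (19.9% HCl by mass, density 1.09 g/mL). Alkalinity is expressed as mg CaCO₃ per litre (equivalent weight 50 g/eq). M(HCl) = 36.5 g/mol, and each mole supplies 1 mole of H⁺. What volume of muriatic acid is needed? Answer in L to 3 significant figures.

Volume: 1060 m³ = 1,060,000 L.
Alkalinity to neutralize: (163 − 100) = 63 mg/L as CaCO₃ × 1,060,000 L = 66,780 g as CaCO₃.
Equivalents of H⁺ required: 66,780 ÷ 50 g/eq = 1336 eq = 1336 mol HCl.
Mass of HCl: 1336 × 36.5 = 48,750 g.
Mass of 19.9% solution: 48,750 / 0.199 = 245,000 g.
Volume: 245,000 g ÷ 1.09 g/mL = 224,700 mL.

225 L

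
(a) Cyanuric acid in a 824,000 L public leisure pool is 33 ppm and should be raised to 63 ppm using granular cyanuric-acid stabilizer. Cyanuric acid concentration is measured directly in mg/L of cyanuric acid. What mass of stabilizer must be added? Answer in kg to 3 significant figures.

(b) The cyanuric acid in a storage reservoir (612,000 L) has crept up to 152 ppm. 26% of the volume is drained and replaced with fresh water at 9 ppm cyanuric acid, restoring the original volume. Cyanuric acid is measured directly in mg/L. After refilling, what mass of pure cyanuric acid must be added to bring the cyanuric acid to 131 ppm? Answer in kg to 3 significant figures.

(a) CYA to add: (63 − 33) = 30 mg/L × 824,000 L = 24,720 g cyanuric acid.

(b) After draining 26% and refilling: 152 × 0.74 + 9 × 0.26 = 114.82 ppm.
(b) Deficit to target: 131 − 114.82 = 16.18 mg/L.
(b) Mass: 16.18 mg/L × 612,000 L = 9902 g cyanuric acid.

(a) 24.7 kg; (b) 9.90 kg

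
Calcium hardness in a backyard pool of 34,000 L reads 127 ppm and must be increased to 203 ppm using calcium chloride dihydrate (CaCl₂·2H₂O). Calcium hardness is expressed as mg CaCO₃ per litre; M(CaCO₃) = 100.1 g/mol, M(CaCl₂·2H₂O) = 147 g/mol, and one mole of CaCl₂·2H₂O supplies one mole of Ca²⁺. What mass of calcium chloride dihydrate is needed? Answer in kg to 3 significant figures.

3.79 kg

Hardness to add: (203 − 127) = 76 mg/L as CaCO₃ × 34,000 L = 2584 g as CaCO₃.
Moles of Ca²⁺ (1 mol Ca²⁺ ≡ 1 mol CaCO₃): 2584 / 100.1 g/mol = 25.81 mol.
Mass of CaCl₂·2H₂O: 25.81 × 147 = 3795 g.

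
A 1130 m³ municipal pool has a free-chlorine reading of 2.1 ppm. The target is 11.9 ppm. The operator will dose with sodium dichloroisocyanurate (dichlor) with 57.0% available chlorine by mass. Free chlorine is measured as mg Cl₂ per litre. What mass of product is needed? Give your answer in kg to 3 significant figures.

Volume: 1130 m³ = 1,130,000 L.
Chlorine deficit: 11.9 − 2.1 = 9.8 ppm = 9.8 mg/L as Cl₂.
Cl₂ equivalent needed: 9.8 mg/L × 1,130,000 L = 11,070,000 mg = 11,070 g.
Product at 57.0% available chlorine: 11,070 / 0.57 = 19,430 g.

19.4 kg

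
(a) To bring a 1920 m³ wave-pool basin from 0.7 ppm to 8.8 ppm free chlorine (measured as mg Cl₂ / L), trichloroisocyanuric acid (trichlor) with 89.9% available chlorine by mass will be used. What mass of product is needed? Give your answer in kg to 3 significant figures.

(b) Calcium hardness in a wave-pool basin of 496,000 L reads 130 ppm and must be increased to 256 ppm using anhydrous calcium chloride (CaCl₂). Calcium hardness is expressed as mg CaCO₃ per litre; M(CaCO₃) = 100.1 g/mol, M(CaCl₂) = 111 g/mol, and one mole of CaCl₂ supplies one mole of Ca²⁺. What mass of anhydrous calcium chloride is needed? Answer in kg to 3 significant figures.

(a) Volume: 1920 m³ = 1,920,000 L.
(a) Chlorine deficit: 8.8 − 0.7 = 8.1 ppm = 8.1 mg/L as Cl₂.
(a) Cl₂ equivalent needed: 8.1 mg/L × 1,920,000 L = 15,550,000 mg = 15,550 g.
(a) Product at 89.9% available chlorine: 15,550 / 0.899 = 17,300 g.

(b) Hardness to add: (256 − 130) = 126 mg/L as CaCO₃ × 496,000 L = 62,500 g as CaCO₃.
(b) Moles of Ca²⁺ (1 mol Ca²⁺ ≡ 1 mol CaCO₃): 62,500 / 100.1 g/mol = 624.3 mol.
(b) Mass of CaCl₂: 624.3 × 111 = 69,300 g.

(a) 17.3 kg; (b) 69.3 kg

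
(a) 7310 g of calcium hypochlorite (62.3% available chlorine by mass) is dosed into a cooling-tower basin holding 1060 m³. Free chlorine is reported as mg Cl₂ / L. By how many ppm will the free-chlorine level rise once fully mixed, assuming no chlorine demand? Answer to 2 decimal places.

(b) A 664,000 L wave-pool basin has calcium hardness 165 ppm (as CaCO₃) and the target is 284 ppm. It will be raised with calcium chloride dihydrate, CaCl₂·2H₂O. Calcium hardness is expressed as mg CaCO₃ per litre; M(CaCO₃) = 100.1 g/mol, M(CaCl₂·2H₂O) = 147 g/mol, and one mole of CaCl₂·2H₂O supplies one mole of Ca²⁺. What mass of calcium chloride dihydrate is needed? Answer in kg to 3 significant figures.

(a) Volume: 1060 m³ = 1,060,000 L.
(a) Available chlorine delivered: 7310 g × 0.623 = 4554 g as Cl₂.
(a) Concentration rise: 4554 g / 1,060,000 L = 4.296 mg/L = 4.30 ppm.

(b) Hardness to add: (284 − 165) = 119 mg/L as CaCO₃ × 664,000 L = 79,020 g as CaCO₃.
(b) Moles of Ca²⁺ (1 mol Ca²⁺ ≡ 1 mol CaCO₃): 79,020 / 100.1 g/mol = 789.4 mol.
(b) Mass of CaCl₂·2H₂O: 789.4 × 147 = 116,000 g.

(a) 4.30 ppm; (b) 116 kg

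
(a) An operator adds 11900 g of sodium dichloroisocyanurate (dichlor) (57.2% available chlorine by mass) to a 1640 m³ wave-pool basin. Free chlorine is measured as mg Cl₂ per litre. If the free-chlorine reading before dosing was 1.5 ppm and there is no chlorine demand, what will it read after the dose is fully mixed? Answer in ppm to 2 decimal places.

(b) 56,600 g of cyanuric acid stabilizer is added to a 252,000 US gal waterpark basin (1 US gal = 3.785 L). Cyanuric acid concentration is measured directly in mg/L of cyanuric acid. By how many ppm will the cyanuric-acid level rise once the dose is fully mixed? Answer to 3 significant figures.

(a) Volume: 1640 m³ = 1,640,000 L.
(a) Available chlorine delivered: 11,900 g × 0.572 = 6807 g as Cl₂.
(a) Concentration rise: 6807 g / 1,640,000 L = 4.15 mg/L = 4.15 ppm.
(a) Final FC: 1.5 + 4.15 = 5.65 ppm.

(b) Volume: 252,000 US gal × 3.785 L/gal = 953,820 L.
(b) Rise: 56,600 g / 953,820 L × 1000 = 59.34 mg/L.

(a) 5.65 ppm; (b) 59.3 ppm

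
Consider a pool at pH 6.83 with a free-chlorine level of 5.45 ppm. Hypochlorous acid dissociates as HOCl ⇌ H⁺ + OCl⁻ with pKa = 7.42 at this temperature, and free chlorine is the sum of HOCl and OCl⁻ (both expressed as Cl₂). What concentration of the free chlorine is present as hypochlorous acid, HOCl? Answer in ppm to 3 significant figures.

4.34 ppm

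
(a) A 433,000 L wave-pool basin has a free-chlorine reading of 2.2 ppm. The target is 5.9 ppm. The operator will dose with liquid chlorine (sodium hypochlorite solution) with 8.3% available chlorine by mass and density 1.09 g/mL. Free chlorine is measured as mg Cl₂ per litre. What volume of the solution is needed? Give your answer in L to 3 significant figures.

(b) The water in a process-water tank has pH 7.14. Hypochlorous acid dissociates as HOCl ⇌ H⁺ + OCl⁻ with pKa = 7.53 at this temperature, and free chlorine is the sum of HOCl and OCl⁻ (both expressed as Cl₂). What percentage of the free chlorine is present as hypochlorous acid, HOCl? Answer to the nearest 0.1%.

(a) Chlorine deficit: 5.9 − 2.2 = 3.7 ppm = 3.7 mg/L as Cl₂.
(a) Cl₂ equivalent needed: 3.7 mg/L × 433,000 L = 1,602,000 mg = 1602 g.
(a) Product at 8.3% available chlorine: 1602 / 0.083 = 19,300 g.
(a) Volume at density 1.09 g/mL: 19,300 g ÷ 1.09 g/mL = 17,710 mL.

(b) [OCl⁻]/[HOCl] = 10^(pH − pKa) = 10^(7.14 − 7.53) = 10^-0.39 = 0.4074.
(b) Fraction as HOCl = 1 / (1 + 0.4074) = 0.7105.

(a) 17.7 L; (b) 71.1%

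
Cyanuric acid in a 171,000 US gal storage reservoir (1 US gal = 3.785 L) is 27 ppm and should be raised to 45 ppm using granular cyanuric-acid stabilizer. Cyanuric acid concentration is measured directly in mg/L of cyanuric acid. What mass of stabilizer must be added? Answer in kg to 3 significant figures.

Volume: 171,000 US gal × 3.785 L/gal = 647,235 L.
CYA to add: (45 − 27) = 18 mg/L × 647,235 L = 11,650 g cyanuric acid.

11.7 kg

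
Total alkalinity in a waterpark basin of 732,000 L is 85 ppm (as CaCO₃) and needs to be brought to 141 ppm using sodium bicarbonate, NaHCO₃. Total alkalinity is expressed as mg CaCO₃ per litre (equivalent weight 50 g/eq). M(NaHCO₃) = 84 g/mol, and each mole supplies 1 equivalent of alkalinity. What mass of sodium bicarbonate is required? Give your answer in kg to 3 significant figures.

Alkalinity to add: (141 − 85) = 56 mg/L as CaCO₃ × 732,000 L = 40,990 g as CaCO₃.
Equivalents: 40,990 g ÷ 50 g/eq = 819.8 eq.
NaHCO₃ supplies 1 eq per mole → 819.8 mol.
Mass: 819.8 mol × 84 g/mol = 68,870 g.

68.9 kg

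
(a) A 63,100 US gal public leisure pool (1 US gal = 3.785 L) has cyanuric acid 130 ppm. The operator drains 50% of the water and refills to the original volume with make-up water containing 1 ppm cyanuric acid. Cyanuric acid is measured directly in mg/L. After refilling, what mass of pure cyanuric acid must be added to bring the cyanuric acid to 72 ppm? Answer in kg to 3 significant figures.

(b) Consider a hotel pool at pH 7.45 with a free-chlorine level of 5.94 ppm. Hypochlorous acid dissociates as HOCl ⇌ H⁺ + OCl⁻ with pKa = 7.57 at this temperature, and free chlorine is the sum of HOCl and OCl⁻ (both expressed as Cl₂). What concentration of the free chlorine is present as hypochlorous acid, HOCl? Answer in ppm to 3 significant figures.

(a) Volume: 63,100 US gal × 3.785 L/gal = 238,834 L.
(a) After draining 50% and refilling: 130 × 0.50 + 1 × 0.50 = 65.5 ppm.
(a) Deficit to target: 72 − 65.5 = 6.5 mg/L.
(a) Mass: 6.5 mg/L × 238,834 L = 1552 g cyanuric acid.

(b) [OCl⁻]/[HOCl] = 10^(pH − pKa) = 10^(7.45 − 7.57) = 10^-0.12 = 0.7586.
(b) Fraction as HOCl = 1 / (1 + 0.7586) = 0.5686.
(b) HOCl = 0.5686 × 5.94 ppm = 3.378 ppm.

(a) 1.55 kg; (b) 3.38 ppm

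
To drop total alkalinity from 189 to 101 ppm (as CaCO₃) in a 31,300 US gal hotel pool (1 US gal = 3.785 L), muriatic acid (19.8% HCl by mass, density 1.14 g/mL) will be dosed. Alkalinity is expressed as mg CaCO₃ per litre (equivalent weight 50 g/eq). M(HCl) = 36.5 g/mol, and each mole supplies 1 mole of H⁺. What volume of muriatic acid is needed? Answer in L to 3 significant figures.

Volume: 31,300 US gal × 3.785 L/gal = 118,470 L.
Alkalinity to neutralize: (189 − 101) = 88 mg/L as CaCO₃ × 118,470 L = 10,430 g as CaCO₃.
Equivalents of H⁺ required: 10,430 ÷ 50 g/eq = 208.5 eq = 208.5 mol HCl.
Mass of HCl: 208.5 × 36.5 = 7611 g.
Mass of 19.8% solution: 7611 / 0.198 = 38,440 g.
Volume: 38,440 g ÷ 1.14 g/mL = 33,720 mL.

33.7 L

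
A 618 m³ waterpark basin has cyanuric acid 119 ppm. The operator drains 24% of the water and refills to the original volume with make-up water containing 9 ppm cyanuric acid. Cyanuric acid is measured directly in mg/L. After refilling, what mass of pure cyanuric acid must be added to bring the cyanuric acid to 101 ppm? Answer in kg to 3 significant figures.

5.19 kg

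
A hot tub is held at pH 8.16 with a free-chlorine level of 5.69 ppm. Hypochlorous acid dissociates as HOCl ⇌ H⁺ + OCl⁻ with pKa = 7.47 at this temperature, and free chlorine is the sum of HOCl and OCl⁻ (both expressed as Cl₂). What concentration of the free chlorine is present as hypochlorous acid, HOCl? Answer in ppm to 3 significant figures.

0.965 ppm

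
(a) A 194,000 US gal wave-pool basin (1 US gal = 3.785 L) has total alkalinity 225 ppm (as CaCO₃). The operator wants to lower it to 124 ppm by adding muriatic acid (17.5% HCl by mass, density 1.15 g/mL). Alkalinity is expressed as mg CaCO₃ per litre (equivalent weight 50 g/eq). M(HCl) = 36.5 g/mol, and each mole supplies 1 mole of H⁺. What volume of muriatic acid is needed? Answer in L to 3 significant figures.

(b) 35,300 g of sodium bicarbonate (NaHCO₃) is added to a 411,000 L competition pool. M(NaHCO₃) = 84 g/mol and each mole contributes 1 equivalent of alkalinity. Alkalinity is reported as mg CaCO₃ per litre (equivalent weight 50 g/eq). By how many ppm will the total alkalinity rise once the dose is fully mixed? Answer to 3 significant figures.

(a) 269 L; (b) 51.1 ppm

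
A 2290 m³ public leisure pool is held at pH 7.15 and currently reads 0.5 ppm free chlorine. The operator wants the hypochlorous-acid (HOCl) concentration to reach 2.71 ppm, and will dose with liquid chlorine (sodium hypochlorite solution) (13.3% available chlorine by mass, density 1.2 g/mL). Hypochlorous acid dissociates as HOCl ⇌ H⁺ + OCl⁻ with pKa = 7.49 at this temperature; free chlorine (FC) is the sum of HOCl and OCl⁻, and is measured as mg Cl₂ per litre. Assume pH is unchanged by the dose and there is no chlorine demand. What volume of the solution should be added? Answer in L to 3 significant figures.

49.5 L

Volume: 2290 m³ = 2,290,000 L.
[OCl⁻]/[HOCl] = 10^(pH − pKa) = 10^(7.15 − 7.49) = 0.4571; fraction as HOCl = 1/(1 + 0.4571) = 0.6863.
Free chlorine required for 2.71 ppm HOCl: 2.71 / 0.6863 = 3.949 ppm.
FC to add: 3.949 − 0.5 = 3.449 mg/L as Cl₂.
Cl₂ equivalent: 3.449 mg/L × 2,290,000 L = 7898 g.
Product at 13.3% available Cl: 7898 / 0.133 = 59,380 g.
Volume: 59,380 g ÷ 1.2 g/mL = 49,480 mL.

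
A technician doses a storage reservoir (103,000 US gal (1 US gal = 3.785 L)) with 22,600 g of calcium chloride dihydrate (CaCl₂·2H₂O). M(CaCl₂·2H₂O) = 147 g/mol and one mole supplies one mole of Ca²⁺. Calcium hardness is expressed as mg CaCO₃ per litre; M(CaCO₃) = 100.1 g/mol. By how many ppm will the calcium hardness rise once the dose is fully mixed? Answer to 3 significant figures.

Volume: 103,000 US gal × 3.785 L/gal = 389,855 L.
Moles of Ca²⁺: 22,600 g ÷ 147 g/mol = 153.7 mol.
As CaCO₃: 153.7 mol × 100.1 g/mol = 15,390 g.
Rise: 15,390 g / 389,855 L × 1000 = 39.47 mg/L.

39.5 ppm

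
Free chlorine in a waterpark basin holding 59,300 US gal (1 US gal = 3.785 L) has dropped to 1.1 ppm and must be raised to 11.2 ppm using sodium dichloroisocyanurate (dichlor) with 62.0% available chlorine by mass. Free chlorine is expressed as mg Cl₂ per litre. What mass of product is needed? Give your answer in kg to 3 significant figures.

Volume: 59,300 US gal × 3.785 L/gal = 224,450 L.
Chlorine deficit: 11.2 − 1.1 = 10.1 ppm = 10.1 mg/L as Cl₂.
Cl₂ equivalent needed: 10.1 mg/L × 224,450 L = 2,267,000 mg = 2267 g.
Product at 62.0% available chlorine: 2267 / 0.62 = 3656 g.

3.66 kg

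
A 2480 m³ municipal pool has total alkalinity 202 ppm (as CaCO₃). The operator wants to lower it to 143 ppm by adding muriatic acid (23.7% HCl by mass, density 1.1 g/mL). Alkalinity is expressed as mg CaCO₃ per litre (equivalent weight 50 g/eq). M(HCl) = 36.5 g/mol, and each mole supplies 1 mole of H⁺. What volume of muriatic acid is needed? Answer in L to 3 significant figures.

Volume: 2480 m³ = 2,480,000 L.
Alkalinity to neutralize: (202 − 143) = 59 mg/L as CaCO₃ × 2,480,000 L = 146,300 g as CaCO₃.
Equivalents of H⁺ required: 146,300 ÷ 50 g/eq = 2926 eq = 2926 mol HCl.
Mass of HCl: 2926 × 36.5 = 106,800 g.
Mass of 23.7% solution: 106,800 / 0.237 = 450,700 g.
Volume: 450,700 g ÷ 1.1 g/mL = 409,700 mL.

410 L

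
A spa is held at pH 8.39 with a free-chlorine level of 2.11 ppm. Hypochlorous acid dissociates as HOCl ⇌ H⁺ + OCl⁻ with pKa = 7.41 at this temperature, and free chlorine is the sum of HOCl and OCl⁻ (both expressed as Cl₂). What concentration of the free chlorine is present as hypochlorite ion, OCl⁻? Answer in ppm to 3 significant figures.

1.91 ppm

[OCl⁻]/[HOCl] = 10^(pH − pKa) = 10^(8.39 − 7.41) = 10^0.98 = 9.55.
Fraction as HOCl = 1 / (1 + 9.55) = 0.09479.
OCl⁻ = (1 − 0.09479) × 2.11 ppm = 1.91 ppm.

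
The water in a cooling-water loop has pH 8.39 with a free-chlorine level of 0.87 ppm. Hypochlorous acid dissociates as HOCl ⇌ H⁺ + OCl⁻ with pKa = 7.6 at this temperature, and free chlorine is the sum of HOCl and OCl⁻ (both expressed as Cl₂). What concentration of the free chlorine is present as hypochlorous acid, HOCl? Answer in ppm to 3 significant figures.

0.121 ppm

[OCl⁻]/[HOCl] = 10^(pH − pKa) = 10^(8.39 − 7.6) = 10^0.79 = 6.166.
Fraction as HOCl = 1 / (1 + 6.166) = 0.1395.
HOCl = 0.1395 × 0.87 ppm = 0.1214 ppm.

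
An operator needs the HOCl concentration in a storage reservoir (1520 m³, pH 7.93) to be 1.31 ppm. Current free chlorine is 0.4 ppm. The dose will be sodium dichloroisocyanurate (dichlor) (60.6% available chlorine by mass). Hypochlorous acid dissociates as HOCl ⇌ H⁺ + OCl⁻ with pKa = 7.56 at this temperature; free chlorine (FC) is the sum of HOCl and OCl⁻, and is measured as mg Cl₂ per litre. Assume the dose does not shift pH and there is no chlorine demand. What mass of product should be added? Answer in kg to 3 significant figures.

9.99 kg

Volume: 1520 m³ = 1,520,000 L.
[OCl⁻]/[HOCl] = 10^(pH − pKa) = 10^(7.93 − 7.56) = 2.344; fraction as HOCl = 1/(1 + 2.344) = 0.299.
Free chlorine required for 1.31 ppm HOCl: 1.31 / 0.299 = 4.381 ppm.
FC to add: 4.381 − 0.4 = 3.981 mg/L as Cl₂.
Cl₂ equivalent: 3.981 mg/L × 1,520,000 L = 6051 g.
Product at 60.6% available Cl: 6051 / 0.606 = 9985 g.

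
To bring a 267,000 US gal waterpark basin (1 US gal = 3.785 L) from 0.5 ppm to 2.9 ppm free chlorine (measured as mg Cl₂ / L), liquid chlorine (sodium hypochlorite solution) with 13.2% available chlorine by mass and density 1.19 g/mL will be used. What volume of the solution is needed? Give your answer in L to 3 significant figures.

15.4 L

Volume: 267,000 US gal × 3.785 L/gal = 1,010,595 L.
Chlorine deficit: 2.9 − 0.5 = 2.4 ppm = 2.4 mg/L as Cl₂.
Cl₂ equivalent needed: 2.4 mg/L × 1,010,595 L = 2,425,000 mg = 2425 g.
Product at 13.2% available chlorine: 2425 / 0.132 = 18,370 g.
Volume at density 1.19 g/mL: 18,370 g ÷ 1.19 g/mL = 15,440 mL.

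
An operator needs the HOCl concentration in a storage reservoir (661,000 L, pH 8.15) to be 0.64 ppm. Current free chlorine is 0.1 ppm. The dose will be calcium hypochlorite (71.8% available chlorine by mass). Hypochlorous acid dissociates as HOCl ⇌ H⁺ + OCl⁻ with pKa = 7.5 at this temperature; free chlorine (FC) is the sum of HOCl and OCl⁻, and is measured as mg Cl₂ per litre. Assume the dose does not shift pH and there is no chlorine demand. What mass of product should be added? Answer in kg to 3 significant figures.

[OCl⁻]/[HOCl] = 10^(pH − pKa) = 10^(8.15 − 7.5) = 4.467; fraction as HOCl = 1/(1 + 4.467) = 0.1829.
Free chlorine required for 0.64 ppm HOCl: 0.64 / 0.1829 = 3.499 ppm.
FC to add: 3.499 − 0.1 = 3.399 mg/L as Cl₂.
Cl₂ equivalent: 3.399 mg/L × 661,000 L = 2247 g.
Product at 71.8% available Cl: 2247 / 0.718 = 3129 g.

3.13 kg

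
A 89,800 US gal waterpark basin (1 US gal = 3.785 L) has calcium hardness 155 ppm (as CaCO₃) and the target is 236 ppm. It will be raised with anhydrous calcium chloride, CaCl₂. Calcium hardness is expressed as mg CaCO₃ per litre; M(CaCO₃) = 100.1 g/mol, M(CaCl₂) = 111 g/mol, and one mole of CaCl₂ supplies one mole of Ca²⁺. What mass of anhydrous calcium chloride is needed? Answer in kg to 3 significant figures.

30.5 kg

Volume: 89,800 US gal × 3.785 L/gal = 339,893 L.
Hardness to add: (236 − 155) = 81 mg/L as CaCO₃ × 339,893 L = 27,530 g as CaCO₃.
Moles of Ca²⁺ (1 mol Ca²⁺ ≡ 1 mol CaCO₃): 27,530 / 100.1 g/mol = 275 mol.
Mass of CaCl₂: 275 × 111 = 30,530 g.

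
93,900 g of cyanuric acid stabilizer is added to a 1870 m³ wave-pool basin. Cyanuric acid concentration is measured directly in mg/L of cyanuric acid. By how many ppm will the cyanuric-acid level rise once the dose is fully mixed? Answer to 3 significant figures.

Volume: 1870 m³ = 1,870,000 L.
Rise: 93,900 g / 1,870,000 L × 1000 = 50.21 mg/L.

50.2 ppm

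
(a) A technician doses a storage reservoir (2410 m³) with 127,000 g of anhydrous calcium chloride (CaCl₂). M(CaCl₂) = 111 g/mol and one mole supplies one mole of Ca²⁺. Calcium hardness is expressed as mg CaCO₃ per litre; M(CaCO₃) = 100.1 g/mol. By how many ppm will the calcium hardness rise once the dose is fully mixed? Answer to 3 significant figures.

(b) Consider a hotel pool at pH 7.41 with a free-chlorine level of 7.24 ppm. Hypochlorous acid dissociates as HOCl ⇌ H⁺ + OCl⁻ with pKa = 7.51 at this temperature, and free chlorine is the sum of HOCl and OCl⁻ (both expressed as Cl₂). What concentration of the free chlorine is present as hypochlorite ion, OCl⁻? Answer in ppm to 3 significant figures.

(a) 47.5 ppm; (b) 3.21 ppm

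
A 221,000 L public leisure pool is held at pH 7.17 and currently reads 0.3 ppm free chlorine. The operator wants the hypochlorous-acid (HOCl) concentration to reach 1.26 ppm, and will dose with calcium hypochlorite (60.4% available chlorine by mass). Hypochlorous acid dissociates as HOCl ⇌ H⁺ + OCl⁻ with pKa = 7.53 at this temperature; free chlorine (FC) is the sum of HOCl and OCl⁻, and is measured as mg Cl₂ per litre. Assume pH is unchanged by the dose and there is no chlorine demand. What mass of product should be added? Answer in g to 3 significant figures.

553 g

[OCl⁻]/[HOCl] = 10^(pH − pKa) = 10^(7.17 − 7.53) = 0.4365; fraction as HOCl = 1/(1 + 0.4365) = 0.6961.
Free chlorine required for 1.26 ppm HOCl: 1.26 / 0.6961 = 1.81 ppm.
FC to add: 1.81 − 0.3 = 1.51 mg/L as Cl₂.
Cl₂ equivalent: 1.51 mg/L × 221,000 L = 333.7 g.
Product at 60.4% available Cl: 333.7 / 0.604 = 552.5 g.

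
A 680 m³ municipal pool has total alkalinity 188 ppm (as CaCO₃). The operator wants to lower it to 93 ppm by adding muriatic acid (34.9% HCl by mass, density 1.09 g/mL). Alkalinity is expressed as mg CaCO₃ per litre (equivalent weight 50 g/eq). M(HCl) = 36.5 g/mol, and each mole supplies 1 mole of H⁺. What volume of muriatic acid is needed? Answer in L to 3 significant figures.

124 L

Volume: 680 m³ = 680,000 L.
Alkalinity to neutralize: (188 − 93) = 95 mg/L as CaCO₃ × 680,000 L = 64,600 g as CaCO₃.
Equivalents of H⁺ required: 64,600 ÷ 50 g/eq = 1292 eq = 1292 mol HCl.
Mass of HCl: 1292 × 36.5 = 47,160 g.
Mass of 34.9% solution: 47,160 / 0.349 = 135,100 g.
Volume: 135,100 g ÷ 1.09 g/mL = 124,000 mL.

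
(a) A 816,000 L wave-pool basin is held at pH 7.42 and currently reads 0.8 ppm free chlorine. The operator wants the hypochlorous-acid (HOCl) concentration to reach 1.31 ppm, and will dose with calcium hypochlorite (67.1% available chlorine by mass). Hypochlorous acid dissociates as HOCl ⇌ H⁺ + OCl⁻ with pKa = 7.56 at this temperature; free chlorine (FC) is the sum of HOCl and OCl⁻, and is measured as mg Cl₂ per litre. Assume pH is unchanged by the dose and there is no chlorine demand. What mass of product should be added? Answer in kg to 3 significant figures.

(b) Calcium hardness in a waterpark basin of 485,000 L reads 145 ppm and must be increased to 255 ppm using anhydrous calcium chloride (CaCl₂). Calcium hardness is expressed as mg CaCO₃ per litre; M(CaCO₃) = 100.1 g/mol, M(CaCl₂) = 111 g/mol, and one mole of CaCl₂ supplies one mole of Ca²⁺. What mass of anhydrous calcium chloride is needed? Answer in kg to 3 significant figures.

(a) [OCl⁻]/[HOCl] = 10^(pH − pKa) = 10^(7.42 − 7.56) = 0.7244; fraction as HOCl = 1/(1 + 0.7244) = 0.5799.
(a) Free chlorine required for 1.31 ppm HOCl: 1.31 / 0.5799 = 2.259 ppm.
(a) FC to add: 2.259 − 0.8 = 1.459 mg/L as Cl₂.
(a) Cl₂ equivalent: 1.459 mg/L × 816,000 L = 1191 g.
(a) Product at 67.1% available Cl: 1191 / 0.671 = 1774 g.

(b) Hardness to add: (255 − 145) = 110 mg/L as CaCO₃ × 485,000 L = 53,350 g as CaCO₃.
(b) Moles of Ca²⁺ (1 mol Ca²⁺ ≡ 1 mol CaCO₃): 53,350 / 100.1 g/mol = 533 mol.
(b) Mass of CaCl₂: 533 × 111 = 59,160 g.

(a) 1.77 kg; (b) 59.2 kg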